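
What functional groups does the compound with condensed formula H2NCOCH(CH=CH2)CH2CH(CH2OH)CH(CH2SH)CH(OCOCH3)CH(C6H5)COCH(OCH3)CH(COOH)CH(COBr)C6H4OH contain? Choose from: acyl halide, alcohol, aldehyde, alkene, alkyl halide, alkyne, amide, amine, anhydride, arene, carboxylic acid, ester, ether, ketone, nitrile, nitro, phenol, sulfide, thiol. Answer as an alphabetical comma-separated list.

Taking each segment in turn:
  H2NCO: –C(=O)NH2: carbonyl C bonded to C and to N → amide (the N is not a separate amine).
  CH(CH=CH2): pendant –CH=CH2: C=C double bond → alkene.
  CH(CH2OH): pendant –CH2OH on an sp³ backbone C → alcohol.
  CH(CH2SH): pendant –CH2SH → thiol.
  CH(OCOCH3): pendant –OC(=O)CH3: an acyloxy group → ester.
  CH(C6H5): pendant –C6H5: benzene ring → arene.
  CO: –C(=O)– with carbon on both sides → ketone.
  CH(OCH3): pendant –OCH3: C–O–C with sp³ C, no adjacent C=O → ether.
  CH(COOH): pendant –COOH: carbonyl C bonded to C and –OH → carboxylic acid.
  CH(COBr): pendant –C(=O)X: carbonyl C bonded to C and halogen → acyl halide.
  C6H4OH: –OH attached directly to an aromatic ring → phenol (not alcohol); the ring itself is an arene.

acyl halide, alcohol, alkene, amide, arene, carboxylic acid, ester, ether, ketone, phenol, thiol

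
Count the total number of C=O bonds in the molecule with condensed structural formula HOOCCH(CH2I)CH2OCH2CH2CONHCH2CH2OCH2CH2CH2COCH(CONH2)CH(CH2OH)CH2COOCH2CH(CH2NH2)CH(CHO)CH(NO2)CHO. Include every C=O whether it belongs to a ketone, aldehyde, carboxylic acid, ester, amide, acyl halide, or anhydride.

7

HOOC: carboxylic acid, 1 C=O (running total 1).
CH2CONHCH2: amide, 1 C=O (running total 2).
CO: ketone, 1 C=O (running total 3).
CH(CONH2): amide, 1 C=O (running total 4).
CH2COOCH2: ester, 1 C=O (running total 5).
CH(CHO): aldehyde, 1 C=O (running total 6).
CHO: aldehyde, 1 C=O (running total 7).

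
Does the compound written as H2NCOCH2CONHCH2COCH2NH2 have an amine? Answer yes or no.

yes

Working along the chain:
  H2NCO: –C(=O)NH2: carbonyl C bonded to C and to N → amide (the N is not a separate amine).
  CH2CONHCH2: –C(=O)–N– linkage → amide (the N is not an amine).
  CO: –C(=O)– with carbon on both sides → ketone.
  CH2NH2: –NH2 on an sp³ carbon with no adjacent C=O → amine.
The CH2NH2 segment supplies the amine: –NH2 on an sp³ carbon with no adjacent C=O → amine.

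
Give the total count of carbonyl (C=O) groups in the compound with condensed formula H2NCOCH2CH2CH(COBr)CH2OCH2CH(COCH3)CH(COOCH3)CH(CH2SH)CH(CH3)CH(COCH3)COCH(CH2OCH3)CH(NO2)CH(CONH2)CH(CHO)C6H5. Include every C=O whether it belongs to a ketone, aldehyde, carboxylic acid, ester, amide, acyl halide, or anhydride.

8

H2NCO: amide, 1 C=O (running total 1).
CH(COBr): acyl halide, 1 C=O (running total 2).
CH(COCH3): ketone, 1 C=O (running total 3).
CH(COOCH3): ester, 1 C=O (running total 4).
CH(COCH3): ketone, 1 C=O (running total 5).
CO: ketone, 1 C=O (running total 6).
CH(CONH2): amide, 1 C=O (running total 7).
CH(CHO): aldehyde, 1 C=O (running total 8).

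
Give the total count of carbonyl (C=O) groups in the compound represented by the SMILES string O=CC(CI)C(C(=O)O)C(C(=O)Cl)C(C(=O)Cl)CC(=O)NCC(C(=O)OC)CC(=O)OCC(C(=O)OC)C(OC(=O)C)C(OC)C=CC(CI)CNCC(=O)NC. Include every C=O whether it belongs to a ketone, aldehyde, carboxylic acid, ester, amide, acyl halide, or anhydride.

10

OHC: aldehyde, 1 C=O (running total 1).
CH(COOH): carboxylic acid, 1 C=O (running total 2).
CH(COCl): acyl halide, 1 C=O (running total 3).
CH(COCl): acyl halide, 1 C=O (running total 4).
CH2CONHCH2: amide, 1 C=O (running total 5).
CH(COOCH3): ester, 1 C=O (running total 6).
CH2COOCH2: ester, 1 C=O (running total 7).
CH(COOCH3): ester, 1 C=O (running total 8).
CH(OCOCH3): ester, 1 C=O (running total 9).
CONHCH3: amide, 1 C=O (running total 10).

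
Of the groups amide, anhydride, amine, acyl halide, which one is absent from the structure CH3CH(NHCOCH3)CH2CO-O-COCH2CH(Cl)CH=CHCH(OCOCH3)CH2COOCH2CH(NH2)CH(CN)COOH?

acyl halide

amide: present (CH(NHCOCH3) — pendant –NHC(=O)CH3: N bonded to a carbonyl → amide (not amine)).
amine: present (CH(NH2) — –NH2 on an sp³ carbon with no adjacent C=O → amine).
anhydride: present (CH2CO-O-COCH2 — two acyl groups sharing one oxygen, –C(=O)–O–C(=O)– → anhydride).
acyl halide: no segment matches this pattern.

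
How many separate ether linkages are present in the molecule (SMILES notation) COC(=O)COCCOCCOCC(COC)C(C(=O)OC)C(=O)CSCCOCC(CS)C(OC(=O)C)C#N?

Reading the structure from left to right:
  CH3OOC: CH3O–C(=O)–: carbonyl C bonded to C and to –OCH3 → ester (not ketone + ether).
  CH2OCH2: C–O–C with sp³ carbons on both sides and no adjacent C=O → ether.
  CH2OCH2: C–O–C with sp³ carbons on both sides and no adjacent C=O → ether.
  CH2OCH2: C–O–C with sp³ carbons on both sides and no adjacent C=O → ether.
  CH(CH2OCH3): pendant –CH2OCH3: C–O–C linkage → ether.
  CH(COOCH3): pendant –COOCH3: carbonyl C bonded to C and –OCH3 → ester.
  CO: –C(=O)– with carbon on both sides → ketone.
  CH2SCH2: C–S–C linkage → sulfide (thioether).
  CH2OCH2: C–O–C with sp³ carbons on both sides and no adjacent C=O → ether.
  CH(CH2SH): pendant –CH2SH → thiol.
  CH(OCOCH3): pendant –OC(=O)CH3: an acyloxy group → ester.
  CN: –C≡N: carbon triple-bonded to nitrogen → nitrile.
Ether appears at: CH2OCH2, CH2OCH2, CH2OCH2, CH(CH2OCH3), CH2OCH2 → 5.

5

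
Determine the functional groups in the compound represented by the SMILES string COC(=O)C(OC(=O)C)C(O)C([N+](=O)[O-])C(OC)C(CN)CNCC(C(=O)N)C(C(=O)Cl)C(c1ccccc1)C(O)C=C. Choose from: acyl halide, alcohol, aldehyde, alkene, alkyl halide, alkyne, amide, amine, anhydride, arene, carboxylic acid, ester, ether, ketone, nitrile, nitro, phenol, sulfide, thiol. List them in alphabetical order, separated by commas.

Taking each segment in turn:
  CH3OOC: CH3O–C(=O)–: carbonyl C bonded to C and to –OCH3 → ester (not ketone + ether).
  CH(OCOCH3): pendant –OC(=O)CH3: an acyloxy group → ester.
  CH(OH): –OH on an sp³ carbon → alcohol (secondary).
  CH(NO2): –NO2 on an sp³ carbon → nitro (the N=O is not a carbonyl).
  CH(OCH3): pendant –OCH3: C–O–C with sp³ C, no adjacent C=O → ether.
  CH(CH2NH2): pendant –CH2NH2: N on sp³ C, no adjacent C=O → amine.
  CH2NHCH2: C–N–C with sp³ carbons and no adjacent C=O → amine (secondary).
  CH(CONH2): pendant –CONH2: carbonyl C bonded to C and N → amide.
  CH(COCl): pendant –C(=O)X: carbonyl C bonded to C and halogen → acyl halide.
  CH(C6H5): pendant –C6H5: benzene ring → arene.
  CH(OH): –OH on an sp³ carbon → alcohol (secondary).
  CH=CH2: C=C double bond → alkene.

acyl halide, alcohol, alkene, amide, amine, arene, ester, ether, nitro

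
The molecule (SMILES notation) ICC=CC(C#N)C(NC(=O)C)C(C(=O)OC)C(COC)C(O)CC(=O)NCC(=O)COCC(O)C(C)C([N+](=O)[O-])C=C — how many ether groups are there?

2

Reading the structure from left to right:
  ICH2: halogen on an sp³ carbon → alkyl halide.
  CH=CH: C=C double bond → alkene.
  CH(CN): pendant –C≡N: nitrile.
  CH(NHCOCH3): pendant –NHC(=O)CH3: N bonded to a carbonyl → amide (not amine).
  CH(COOCH3): pendant –COOCH3: carbonyl C bonded to C and –OCH3 → ester.
  CH(CH2OCH3): pendant –CH2OCH3: C–O–C linkage → ether.
  CH(OH): –OH on an sp³ carbon → alcohol (secondary).
  CH2CONHCH2: –C(=O)–N– linkage → amide (the N is not an amine).
  CO: –C(=O)– with carbon on both sides → ketone.
  CH2OCH2: C–O–C with sp³ carbons on both sides and no adjacent C=O → ether.
  CH(OH): –OH on an sp³ carbon → alcohol (secondary).
  CH(NO2): –NO2 on an sp³ carbon → nitro (the N=O is not a carbonyl).
  CH=CH2: C=C double bond → alkene.
Ether appears at: CH(CH2OCH3), CH2OCH2 → 2.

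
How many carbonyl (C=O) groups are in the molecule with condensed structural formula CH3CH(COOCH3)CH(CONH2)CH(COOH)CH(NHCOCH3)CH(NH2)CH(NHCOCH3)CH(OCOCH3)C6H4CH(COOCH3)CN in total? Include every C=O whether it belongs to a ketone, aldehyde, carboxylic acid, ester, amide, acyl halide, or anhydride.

CH(COOCH3): ester, 1 C=O (running total 1).
CH(CONH2): amide, 1 C=O (running total 2).
CH(COOH): carboxylic acid, 1 C=O (running total 3).
CH(NHCOCH3): amide, 1 C=O (running total 4).
CH(NHCOCH3): amide, 1 C=O (running total 5).
CH(OCOCH3): ester, 1 C=O (running total 6).
CH(COOCH3): ester, 1 C=O (running total 7).

7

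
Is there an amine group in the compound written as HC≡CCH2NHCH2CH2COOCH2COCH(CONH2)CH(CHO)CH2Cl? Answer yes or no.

Working along the chain:
  HC≡C: C≡C triple bond → alkyne.
  CH2NHCH2: C–N–C with sp³ carbons and no adjacent C=O → amine (secondary).
  CH2COOCH2: –C(=O)–O–C with C on the carbonyl side → ester.
  CO: –C(=O)– with carbon on both sides → ketone.
  CH(CONH2): pendant –CONH2: carbonyl C bonded to C and N → amide.
  CH(CHO): pendant –CHO: carbonyl C bonded to C and H → aldehyde.
  CH2Cl: halogen on an sp³ carbon → alkyl halide.
The CH2NHCH2 segment supplies the amine: C–N–C with sp³ carbons and no adjacent C=O → amine (secondary).

yes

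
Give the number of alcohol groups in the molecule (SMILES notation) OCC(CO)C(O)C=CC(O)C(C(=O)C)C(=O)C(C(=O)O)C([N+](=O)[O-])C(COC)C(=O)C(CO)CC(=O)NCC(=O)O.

Working along the chain:
  HOCH2: HO– on an sp³ carbon → alcohol.
  CH(CH2OH): pendant –CH2OH on an sp³ backbone C → alcohol.
  CH(OH): –OH on an sp³ carbon → alcohol (secondary).
  CH=CH: C=C double bond → alkene.
  CH(OH): –OH on an sp³ carbon → alcohol (secondary).
  CH(COCH3): pendant –COCH3: carbonyl C bonded to two carbons → ketone.
  CO: –C(=O)– with carbon on both sides → ketone.
  CH(COOH): pendant –COOH: carbonyl C bonded to C and –OH → carboxylic acid.
  CH(NO2): –NO2 on an sp³ carbon → nitro (the N=O is not a carbonyl).
  CH(CH2OCH3): pendant –CH2OCH3: C–O–C linkage → ether.
  CO: –C(=O)– with carbon on both sides → ketone.
  CH(CH2OH): pendant –CH2OH on an sp³ backbone C → alcohol.
  CH2CONHCH2: –C(=O)–N– linkage → amide (the N is not an amine).
  COOH: –COOH: carbonyl C bonded to –OH and C → carboxylic acid (the –OH is not a separate alcohol).
Alcohol appears at: HOCH2, CH(CH2OH), CH(OH), CH(OH), CH(CH2OH) → 5.

5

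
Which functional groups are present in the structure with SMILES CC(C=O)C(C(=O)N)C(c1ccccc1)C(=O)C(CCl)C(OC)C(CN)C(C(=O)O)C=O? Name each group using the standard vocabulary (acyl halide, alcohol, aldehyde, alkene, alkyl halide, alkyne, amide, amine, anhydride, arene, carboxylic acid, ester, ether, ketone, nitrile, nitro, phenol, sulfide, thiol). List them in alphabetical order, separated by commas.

Working along the chain:
  CH(CHO): pendant –CHO: carbonyl C bonded to C and H → aldehyde.
  CH(CONH2): pendant –CONH2: carbonyl C bonded to C and N → amide.
  CH(C6H5): pendant –C6H5: benzene ring → arene.
  CO: –C(=O)– with carbon on both sides → ketone.
  CH(CH2Cl): pendant –CH2X: halogen on sp³ carbon → alkyl halide.
  CH(OCH3): pendant –OCH3: C–O–C with sp³ C, no adjacent C=O → ether.
  CH(CH2NH2): pendant –CH2NH2: N on sp³ C, no adjacent C=O → amine.
  CH(COOH): pendant –COOH: carbonyl C bonded to C and –OH → carboxylic acid.
  CHO: terminal –CHO: carbonyl C bonded to H and C → aldehyde.

aldehyde, alkyl halide, amide, amine, arene, carboxylic acid, ether, ketone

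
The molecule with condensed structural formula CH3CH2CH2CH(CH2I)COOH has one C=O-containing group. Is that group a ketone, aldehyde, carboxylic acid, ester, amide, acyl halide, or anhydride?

carboxylic acid

The carbonyl is in the COOH segment: –COOH: carbonyl C bonded to –OH and C → carboxylic acid (the –OH is not a separate alcohol).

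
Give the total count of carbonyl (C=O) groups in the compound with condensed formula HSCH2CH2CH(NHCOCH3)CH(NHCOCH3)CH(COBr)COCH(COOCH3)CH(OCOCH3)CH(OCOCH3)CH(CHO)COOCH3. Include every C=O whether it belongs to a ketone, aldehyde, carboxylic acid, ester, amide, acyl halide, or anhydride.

9

CH(NHCOCH3): amide, 1 C=O (running total 1).
CH(NHCOCH3): amide, 1 C=O (running total 2).
CH(COBr): acyl halide, 1 C=O (running total 3).
CO: ketone, 1 C=O (running total 4).
CH(COOCH3): ester, 1 C=O (running total 5).
CH(OCOCH3): ester, 1 C=O (running total 6).
CH(OCOCH3): ester, 1 C=O (running total 7).
CH(CHO): aldehyde, 1 C=O (running total 8).
COOCH3: ester, 1 C=O (running total 9).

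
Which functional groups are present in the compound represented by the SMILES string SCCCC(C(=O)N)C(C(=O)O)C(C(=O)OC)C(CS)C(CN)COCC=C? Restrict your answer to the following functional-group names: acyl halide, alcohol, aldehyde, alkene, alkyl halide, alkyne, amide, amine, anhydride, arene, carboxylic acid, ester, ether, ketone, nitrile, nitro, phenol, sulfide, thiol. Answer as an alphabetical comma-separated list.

alkene, amide, amine, carboxylic acid, ester, ether, thiol

Reading the structure from left to right:
  HSCH2: –SH on an sp³ carbon → thiol.
  CH(CONH2): pendant –CONH2: carbonyl C bonded to C and N → amide.
  CH(COOH): pendant –COOH: carbonyl C bonded to C and –OH → carboxylic acid.
  CH(COOCH3): pendant –COOCH3: carbonyl C bonded to C and –OCH3 → ester.
  CH(CH2SH): pendant –CH2SH → thiol.
  CH(CH2NH2): pendant –CH2NH2: N on sp³ C, no adjacent C=O → amine.
  CH2OCH2: C–O–C with sp³ carbons on both sides and no adjacent C=O → ether.
  CH=CH2: C=C double bond → alkene.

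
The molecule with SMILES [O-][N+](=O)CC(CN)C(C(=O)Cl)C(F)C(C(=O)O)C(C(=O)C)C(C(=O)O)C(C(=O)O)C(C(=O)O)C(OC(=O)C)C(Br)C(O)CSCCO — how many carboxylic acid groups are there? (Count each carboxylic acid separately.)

4

Taking each segment in turn:
  O2NCH2: –NO2 on carbon → nitro group.
  CH(CH2NH2): pendant –CH2NH2: N on sp³ C, no adjacent C=O → amine.
  CH(COCl): pendant –C(=O)X: carbonyl C bonded to C and halogen → acyl halide.
  CH(F): halogen on an sp³ carbon → alkyl halide.
  CH(COOH): pendant –COOH: carbonyl C bonded to C and –OH → carboxylic acid.
  CH(COCH3): pendant –COCH3: carbonyl C bonded to two carbons → ketone.
  CH(COOH): pendant –COOH: carbonyl C bonded to C and –OH → carboxylic acid.
  CH(COOH): pendant –COOH: carbonyl C bonded to C and –OH → carboxylic acid.
  CH(COOH): pendant –COOH: carbonyl C bonded to C and –OH → carboxylic acid.
  CH(OCOCH3): pendant –OC(=O)CH3: an acyloxy group → ester.
  CH(Br): halogen on an sp³ carbon → alkyl halide.
  CH(OH): –OH on an sp³ carbon → alcohol (secondary).
  CH2SCH2: C–S–C linkage → sulfide (thioether).
  CH2OH: –OH on an sp³ carbon → alcohol.
Carboxylic acid appears at: CH(COOH), CH(COOH), CH(COOH), CH(COOH) → 4.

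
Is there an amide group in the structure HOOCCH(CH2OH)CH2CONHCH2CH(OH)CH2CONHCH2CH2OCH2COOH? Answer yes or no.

–COOH: carbonyl C bonded to –OH and C → carboxylic acid (the –OH is not a separate alcohol).
pendant –CH2OH on an sp³ backbone C → alcohol.
–C(=O)–N– linkage → amide (the N is not an amine).
–OH on an sp³ carbon → alcohol (secondary).
–C(=O)–N– linkage → amide (the N is not an amine).
C–O–C with sp³ carbons on both sides and no adjacent C=O → ether.
–COOH: carbonyl C bonded to –OH and C → carboxylic acid (the –OH is not a separate alcohol).
The CH2CONHCH2 segment supplies the amide: –C(=O)–N– linkage → amide (the N is not an amine).

yes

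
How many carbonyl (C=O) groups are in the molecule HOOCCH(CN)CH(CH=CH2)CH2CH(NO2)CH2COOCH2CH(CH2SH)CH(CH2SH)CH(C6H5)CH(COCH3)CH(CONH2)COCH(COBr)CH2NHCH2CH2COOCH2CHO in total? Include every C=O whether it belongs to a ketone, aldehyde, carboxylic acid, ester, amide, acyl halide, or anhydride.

HOOC: carboxylic acid, 1 C=O (running total 1).
CH2COOCH2: ester, 1 C=O (running total 2).
CH(COCH3): ketone, 1 C=O (running total 3).
CH(CONH2): amide, 1 C=O (running total 4).
CO: ketone, 1 C=O (running total 5).
CH(COBr): acyl halide, 1 C=O (running total 6).
CH2COOCH2: ester, 1 C=O (running total 7).
CHO: aldehyde, 1 C=O (running total 8).

8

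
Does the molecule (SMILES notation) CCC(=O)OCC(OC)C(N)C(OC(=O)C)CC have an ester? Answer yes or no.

Taking each segment in turn:
  CH2COOCH2: –C(=O)–O–C with C on the carbonyl side → ester.
  CH(OCH3): pendant –OCH3: C–O–C with sp³ C, no adjacent C=O → ether.
  CH(NH2): –NH2 on an sp³ carbon with no adjacent C=O → amine.
  CH(OCOCH3): pendant –OC(=O)CH3: an acyloxy group → ester.
The CH2COOCH2 segment supplies the ester: –C(=O)–O–C with C on the carbonyl side → ester.

yes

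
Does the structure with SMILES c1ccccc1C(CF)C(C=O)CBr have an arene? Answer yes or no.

yes

Working along the chain:
  C6H5: C6H5– phenyl ring → arene.
  CH(CH2F): pendant –CH2X: halogen on sp³ carbon → alkyl halide.
  CH(CHO): pendant –CHO: carbonyl C bonded to C and H → aldehyde.
  CH2Br: halogen on an sp³ carbon → alkyl halide.
The C6H5 segment supplies the arene: C6H5– phenyl ring → arene.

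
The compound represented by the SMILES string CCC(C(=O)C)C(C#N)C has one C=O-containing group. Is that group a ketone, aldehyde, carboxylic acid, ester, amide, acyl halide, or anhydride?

ketone

The carbonyl is in the CH(COCH3) segment: pendant –COCH3: carbonyl C bonded to two carbons → ketone.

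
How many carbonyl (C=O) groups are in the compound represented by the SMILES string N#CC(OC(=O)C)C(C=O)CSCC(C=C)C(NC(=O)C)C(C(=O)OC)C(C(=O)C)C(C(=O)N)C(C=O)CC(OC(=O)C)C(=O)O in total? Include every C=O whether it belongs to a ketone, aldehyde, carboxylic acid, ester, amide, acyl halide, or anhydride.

9

CH(OCOCH3): ester, 1 C=O (running total 1).
CH(CHO): aldehyde, 1 C=O (running total 2).
CH(NHCOCH3): amide, 1 C=O (running total 3).
CH(COOCH3): ester, 1 C=O (running total 4).
CH(COCH3): ketone, 1 C=O (running total 5).
CH(CONH2): amide, 1 C=O (running total 6).
CH(CHO): aldehyde, 1 C=O (running total 7).
CH(OCOCH3): ester, 1 C=O (running total 8).
COOH: carboxylic acid, 1 C=O (running total 9).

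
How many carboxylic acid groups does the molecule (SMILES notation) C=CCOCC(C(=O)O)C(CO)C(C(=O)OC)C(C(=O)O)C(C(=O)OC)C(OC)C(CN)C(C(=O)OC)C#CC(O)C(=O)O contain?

Working along the chain:
  CH2=CH: C=C double bond → alkene.
  CH2OCH2: C–O–C with sp³ carbons on both sides and no adjacent C=O → ether.
  CH(COOH): pendant –COOH: carbonyl C bonded to C and –OH → carboxylic acid.
  CH(CH2OH): pendant –CH2OH on an sp³ backbone C → alcohol.
  CH(COOCH3): pendant –COOCH3: carbonyl C bonded to C and –OCH3 → ester.
  CH(COOH): pendant –COOH: carbonyl C bonded to C and –OH → carboxylic acid.
  CH(COOCH3): pendant –COOCH3: carbonyl C bonded to C and –OCH3 → ester.
  CH(OCH3): pendant –OCH3: C–O–C with sp³ C, no adjacent C=O → ether.
  CH(CH2NH2): pendant –CH2NH2: N on sp³ C, no adjacent C=O → amine.
  CH(COOCH3): pendant –COOCH3: carbonyl C bonded to C and –OCH3 → ester.
  C≡C: C≡C triple bond → alkyne.
  CH(OH): –OH on an sp³ carbon → alcohol (secondary).
  COOH: –COOH: carbonyl C bonded to –OH and C → carboxylic acid (the –OH is not a separate alcohol).
Carboxylic acid appears at: CH(COOH), CH(COOH), COOH → 3.

3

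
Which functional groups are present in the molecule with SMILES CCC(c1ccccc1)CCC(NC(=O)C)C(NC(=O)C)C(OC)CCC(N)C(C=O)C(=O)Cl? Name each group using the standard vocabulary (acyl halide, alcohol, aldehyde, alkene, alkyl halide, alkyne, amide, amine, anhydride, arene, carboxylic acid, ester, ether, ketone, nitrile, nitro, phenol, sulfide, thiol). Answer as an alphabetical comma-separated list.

Taking each segment in turn:
  CH(C6H5): pendant –C6H5: benzene ring → arene.
  CH(NHCOCH3): pendant –NHC(=O)CH3: N bonded to a carbonyl → amide (not amine).
  CH(NHCOCH3): pendant –NHC(=O)CH3: N bonded to a carbonyl → amide (not amine).
  CH(OCH3): pendant –OCH3: C–O–C with sp³ C, no adjacent C=O → ether.
  CH(NH2): –NH2 on an sp³ carbon with no adjacent C=O → amine.
  CH(CHO): pendant –CHO: carbonyl C bonded to C and H → aldehyde.
  COCl: –C(=O)Cl: carbonyl C bonded to C and to a halogen → acyl halide (not alkyl halide).

acyl halide, aldehyde, amide, amine, arene, ether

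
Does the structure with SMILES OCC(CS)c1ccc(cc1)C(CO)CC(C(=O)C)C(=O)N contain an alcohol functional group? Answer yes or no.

yes

Taking each segment in turn:
  HOCH2: HO– on an sp³ carbon → alcohol.
  CH(CH2SH): pendant –CH2SH → thiol.
  C6H4: para-disubstituted benzene ring → arene.
  CH(CH2OH): pendant –CH2OH on an sp³ backbone C → alcohol.
  CH(COCH3): pendant –COCH3: carbonyl C bonded to two carbons → ketone.
  CONH2: –C(=O)NH2: carbonyl C bonded to C and to N → amide (the N is not a separate amine).
The HOCH2 segment supplies the alcohol: HO– on an sp³ carbon → alcohol.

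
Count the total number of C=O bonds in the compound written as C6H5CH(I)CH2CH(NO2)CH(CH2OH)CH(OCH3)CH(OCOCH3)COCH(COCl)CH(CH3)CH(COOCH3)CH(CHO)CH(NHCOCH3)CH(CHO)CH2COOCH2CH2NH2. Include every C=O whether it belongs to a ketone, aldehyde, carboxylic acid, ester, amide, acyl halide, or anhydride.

CH(OCOCH3): ester, 1 C=O (running total 1).
CO: ketone, 1 C=O (running total 2).
CH(COCl): acyl halide, 1 C=O (running total 3).
CH(COOCH3): ester, 1 C=O (running total 4).
CH(CHO): aldehyde, 1 C=O (running total 5).
CH(NHCOCH3): amide, 1 C=O (running total 6).
CH(CHO): aldehyde, 1 C=O (running total 7).
CH2COOCH2: ester, 1 C=O (running total 8).

8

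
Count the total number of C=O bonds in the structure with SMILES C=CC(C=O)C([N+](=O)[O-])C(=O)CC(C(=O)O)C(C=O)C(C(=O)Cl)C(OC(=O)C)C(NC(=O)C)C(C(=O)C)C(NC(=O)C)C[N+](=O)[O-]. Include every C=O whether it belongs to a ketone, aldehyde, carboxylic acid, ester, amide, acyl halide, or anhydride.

CH(CHO): aldehyde, 1 C=O (running total 1).
CO: ketone, 1 C=O (running total 2).
CH(COOH): carboxylic acid, 1 C=O (running total 3).
CH(CHO): aldehyde, 1 C=O (running total 4).
CH(COCl): acyl halide, 1 C=O (running total 5).
CH(OCOCH3): ester, 1 C=O (running total 6).
CH(NHCOCH3): amide, 1 C=O (running total 7).
CH(COCH3): ketone, 1 C=O (running total 8).
CH(NHCOCH3): amide, 1 C=O (running total 9).

9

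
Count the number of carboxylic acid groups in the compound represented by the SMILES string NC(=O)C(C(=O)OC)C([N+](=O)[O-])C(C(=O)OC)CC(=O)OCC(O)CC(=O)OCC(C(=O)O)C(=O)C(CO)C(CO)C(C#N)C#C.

Taking each segment in turn:
  H2NCO: –C(=O)NH2: carbonyl C bonded to C and to N → amide (the N is not a separate amine).
  CH(COOCH3): pendant –COOCH3: carbonyl C bonded to C and –OCH3 → ester.
  CH(NO2): –NO2 on an sp³ carbon → nitro (the N=O is not a carbonyl).
  CH(COOCH3): pendant –COOCH3: carbonyl C bonded to C and –OCH3 → ester.
  CH2COOCH2: –C(=O)–O–C with C on the carbonyl side → ester.
  CH(OH): –OH on an sp³ carbon → alcohol (secondary).
  CH2COOCH2: –C(=O)–O–C with C on the carbonyl side → ester.
  CH(COOH): pendant –COOH: carbonyl C bonded to C and –OH → carboxylic acid.
  CO: –C(=O)– with carbon on both sides → ketone.
  CH(CH2OH): pendant –CH2OH on an sp³ backbone C → alcohol.
  CH(CH2OH): pendant –CH2OH on an sp³ backbone C → alcohol.
  CH(CN): pendant –C≡N: nitrile.
  C≡CH: C≡C triple bond → alkyne.
Carboxylic acid appears at: CH(COOH) → 1.

1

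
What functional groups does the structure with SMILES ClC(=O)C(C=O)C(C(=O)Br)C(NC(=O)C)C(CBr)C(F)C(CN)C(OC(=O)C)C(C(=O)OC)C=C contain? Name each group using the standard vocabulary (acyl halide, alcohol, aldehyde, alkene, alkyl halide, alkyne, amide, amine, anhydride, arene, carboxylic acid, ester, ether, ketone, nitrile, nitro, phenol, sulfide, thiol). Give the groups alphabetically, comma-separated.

acyl halide, aldehyde, alkene, alkyl halide, amide, amine, ester

–C(=O)Cl: carbonyl C bonded to C and to a halogen → acyl halide (not alkyl halide).
pendant –CHO: carbonyl C bonded to C and H → aldehyde.
pendant –C(=O)X: carbonyl C bonded to C and halogen → acyl halide.
pendant –NHC(=O)CH3: N bonded to a carbonyl → amide (not amine).
pendant –CH2X: halogen on sp³ carbon → alkyl halide.
halogen on an sp³ carbon → alkyl halide.
pendant –CH2NH2: N on sp³ C, no adjacent C=O → amine.
pendant –OC(=O)CH3: an acyloxy group → ester.
pendant –COOCH3: carbonyl C bonded to C and –OCH3 → ester.
C=C double bond → alkene.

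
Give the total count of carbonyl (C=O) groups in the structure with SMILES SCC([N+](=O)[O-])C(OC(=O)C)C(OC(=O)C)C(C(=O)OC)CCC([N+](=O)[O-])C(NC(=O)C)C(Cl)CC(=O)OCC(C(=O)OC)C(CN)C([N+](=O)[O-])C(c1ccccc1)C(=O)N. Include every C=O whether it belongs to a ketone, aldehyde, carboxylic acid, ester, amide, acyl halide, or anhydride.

CH(OCOCH3): ester, 1 C=O (running total 1).
CH(OCOCH3): ester, 1 C=O (running total 2).
CH(COOCH3): ester, 1 C=O (running total 3).
CH(NHCOCH3): amide, 1 C=O (running total 4).
CH2COOCH2: ester, 1 C=O (running total 5).
CH(COOCH3): ester, 1 C=O (running total 6).
CONH2: amide, 1 C=O (running total 7).

7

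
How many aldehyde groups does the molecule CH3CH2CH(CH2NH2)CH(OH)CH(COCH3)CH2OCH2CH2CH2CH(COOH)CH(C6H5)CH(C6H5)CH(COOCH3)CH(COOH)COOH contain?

pendant –CH2NH2: N on sp³ C, no adjacent C=O → amine.
–OH on an sp³ carbon → alcohol (secondary).
pendant –COCH3: carbonyl C bonded to two carbons → ketone.
C–O–C with sp³ carbons on both sides and no adjacent C=O → ether.
pendant –COOH: carbonyl C bonded to C and –OH → carboxylic acid.
pendant –C6H5: benzene ring → arene.
pendant –C6H5: benzene ring → arene.
pendant –COOCH3: carbonyl C bonded to C and –OCH3 → ester.
pendant –COOH: carbonyl C bonded to C and –OH → carboxylic acid.
–COOH: carbonyl C bonded to –OH and C → carboxylic acid (the –OH is not a separate alcohol).
No segment is a aldehyde: CH(COCH3) is ketone, not aldehyde; CH(COOH) is carboxylic acid, not aldehyde; CH(COOCH3) is ester, not aldehyde. → 0.

0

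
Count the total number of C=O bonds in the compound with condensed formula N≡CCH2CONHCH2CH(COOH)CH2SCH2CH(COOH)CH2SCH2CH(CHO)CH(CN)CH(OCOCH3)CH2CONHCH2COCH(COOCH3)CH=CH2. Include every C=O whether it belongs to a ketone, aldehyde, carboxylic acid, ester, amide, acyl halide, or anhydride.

CH2CONHCH2: amide, 1 C=O (running total 1).
CH(COOH): carboxylic acid, 1 C=O (running total 2).
CH(COOH): carboxylic acid, 1 C=O (running total 3).
CH(CHO): aldehyde, 1 C=O (running total 4).
CH(OCOCH3): ester, 1 C=O (running total 5).
CH2CONHCH2: amide, 1 C=O (running total 6).
CO: ketone, 1 C=O (running total 7).
CH(COOCH3): ester, 1 C=O (running total 8).

8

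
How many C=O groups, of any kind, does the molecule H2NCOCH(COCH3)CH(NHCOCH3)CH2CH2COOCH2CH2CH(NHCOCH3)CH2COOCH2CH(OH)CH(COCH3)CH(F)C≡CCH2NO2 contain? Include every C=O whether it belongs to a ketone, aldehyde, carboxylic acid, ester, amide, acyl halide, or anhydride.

7

H2NCO: amide, 1 C=O (running total 1).
CH(COCH3): ketone, 1 C=O (running total 2).
CH(NHCOCH3): amide, 1 C=O (running total 3).
CH2COOCH2: ester, 1 C=O (running total 4).
CH(NHCOCH3): amide, 1 C=O (running total 5).
CH2COOCH2: ester, 1 C=O (running total 6).
CH(COCH3): ketone, 1 C=O (running total 7).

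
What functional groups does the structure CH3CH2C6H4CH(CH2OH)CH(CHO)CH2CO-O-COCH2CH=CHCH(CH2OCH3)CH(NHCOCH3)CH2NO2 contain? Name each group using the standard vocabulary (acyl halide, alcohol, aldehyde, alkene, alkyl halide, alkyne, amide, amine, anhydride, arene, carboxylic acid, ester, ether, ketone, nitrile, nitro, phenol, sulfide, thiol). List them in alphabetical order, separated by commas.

alcohol, aldehyde, alkene, amide, anhydride, arene, ether, nitro

Reading the structure from left to right:
  C6H4: para-disubstituted benzene ring → arene.
  CH(CH2OH): pendant –CH2OH on an sp³ backbone C → alcohol.
  CH(CHO): pendant –CHO: carbonyl C bonded to C and H → aldehyde.
  CH2CO-O-COCH2: two acyl groups sharing one oxygen, –C(=O)–O–C(=O)– → anhydride.
  CH=CH: C=C double bond → alkene.
  CH(CH2OCH3): pendant –CH2OCH3: C–O–C linkage → ether.
  CH(NHCOCH3): pendant –NHC(=O)CH3: N bonded to a carbonyl → amide (not amine).
  CH2NO2: –NO2 on carbon → nitro group.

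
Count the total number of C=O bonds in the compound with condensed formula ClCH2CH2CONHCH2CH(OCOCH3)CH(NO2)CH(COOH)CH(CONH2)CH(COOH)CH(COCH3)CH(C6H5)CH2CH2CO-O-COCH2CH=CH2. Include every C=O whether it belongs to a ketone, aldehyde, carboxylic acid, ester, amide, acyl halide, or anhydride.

CH2CONHCH2: amide, 1 C=O (running total 1).
CH(OCOCH3): ester, 1 C=O (running total 2).
CH(COOH): carboxylic acid, 1 C=O (running total 3).
CH(CONH2): amide, 1 C=O (running total 4).
CH(COOH): carboxylic acid, 1 C=O (running total 5).
CH(COCH3): ketone, 1 C=O (running total 6).
CH2CO-O-COCH2: anhydride, 2 C=O (running total 8).

8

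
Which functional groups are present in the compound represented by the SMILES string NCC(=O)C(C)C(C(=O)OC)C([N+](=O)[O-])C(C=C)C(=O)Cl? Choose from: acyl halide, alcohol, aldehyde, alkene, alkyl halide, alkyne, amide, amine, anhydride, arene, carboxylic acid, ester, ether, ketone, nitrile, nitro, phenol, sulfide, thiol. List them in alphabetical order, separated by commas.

acyl halide, alkene, amine, ester, ketone, nitro

Taking each segment in turn:
  H2NCH2: –NH2 on an sp³ carbon with no adjacent C=O → amine.
  CO: –C(=O)– with carbon on both sides → ketone.
  CH(COOCH3): pendant –COOCH3: carbonyl C bonded to C and –OCH3 → ester.
  CH(NO2): –NO2 on an sp³ carbon → nitro (the N=O is not a carbonyl).
  CH(CH=CH2): pendant –CH=CH2: C=C double bond → alkene.
  COCl: –C(=O)Cl: carbonyl C bonded to C and to a halogen → acyl halide (not alkyl halide).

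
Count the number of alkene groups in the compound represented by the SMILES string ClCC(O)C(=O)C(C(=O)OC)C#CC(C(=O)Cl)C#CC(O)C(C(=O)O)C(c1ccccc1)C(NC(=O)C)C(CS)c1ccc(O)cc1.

0

Taking each segment in turn:
  ClCH2: halogen on an sp³ carbon → alkyl halide.
  CH(OH): –OH on an sp³ carbon → alcohol (secondary).
  CO: –C(=O)– with carbon on both sides → ketone.
  CH(COOCH3): pendant –COOCH3: carbonyl C bonded to C and –OCH3 → ester.
  C≡C: C≡C triple bond → alkyne.
  CH(COCl): pendant –C(=O)X: carbonyl C bonded to C and halogen → acyl halide.
  C≡C: C≡C triple bond → alkyne.
  CH(OH): –OH on an sp³ carbon → alcohol (secondary).
  CH(COOH): pendant –COOH: carbonyl C bonded to C and –OH → carboxylic acid.
  CH(C6H5): pendant –C6H5: benzene ring → arene.
  CH(NHCOCH3): pendant –NHC(=O)CH3: N bonded to a carbonyl → amide (not amine).
  CH(CH2SH): pendant –CH2SH → thiol.
  C6H4OH: –OH attached directly to an aromatic ring → phenol (not alcohol); the ring itself is an arene.
No segment is a alkene: C≡C is alkyne, not alkene; C≡C is alkyne, not alkene; CH(C6H5) is arene, not alkene. → 0.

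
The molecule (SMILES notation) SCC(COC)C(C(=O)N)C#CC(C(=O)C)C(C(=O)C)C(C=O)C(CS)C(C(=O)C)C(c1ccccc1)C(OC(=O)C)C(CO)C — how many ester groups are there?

1

Working along the chain:
  HSCH2: –SH on an sp³ carbon → thiol.
  CH(CH2OCH3): pendant –CH2OCH3: C–O–C linkage → ether.
  CH(CONH2): pendant –CONH2: carbonyl C bonded to C and N → amide.
  C≡C: C≡C triple bond → alkyne.
  CH(COCH3): pendant –COCH3: carbonyl C bonded to two carbons → ketone.
  CH(COCH3): pendant –COCH3: carbonyl C bonded to two carbons → ketone.
  CH(CHO): pendant –CHO: carbonyl C bonded to C and H → aldehyde.
  CH(CH2SH): pendant –CH2SH → thiol.
  CH(COCH3): pendant –COCH3: carbonyl C bonded to two carbons → ketone.
  CH(C6H5): pendant –C6H5: benzene ring → arene.
  CH(OCOCH3): pendant –OC(=O)CH3: an acyloxy group → ester.
  CH(CH2OH): pendant –CH2OH on an sp³ backbone C → alcohol.
Ester appears at: CH(OCOCH3) → 1.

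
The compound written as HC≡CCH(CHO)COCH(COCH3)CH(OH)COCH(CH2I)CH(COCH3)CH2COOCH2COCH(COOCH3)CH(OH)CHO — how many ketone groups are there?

5

Reading the structure from left to right:
  HC≡C: C≡C triple bond → alkyne.
  CH(CHO): pendant –CHO: carbonyl C bonded to C and H → aldehyde.
  CO: –C(=O)– with carbon on both sides → ketone.
  CH(COCH3): pendant –COCH3: carbonyl C bonded to two carbons → ketone.
  CH(OH): –OH on an sp³ carbon → alcohol (secondary).
  CO: –C(=O)– with carbon on both sides → ketone.
  CH(CH2I): pendant –CH2X: halogen on sp³ carbon → alkyl halide.
  CH(COCH3): pendant –COCH3: carbonyl C bonded to two carbons → ketone.
  CH2COOCH2: –C(=O)–O–C with C on the carbonyl side → ester.
  CO: –C(=O)– with carbon on both sides → ketone.
  CH(COOCH3): pendant –COOCH3: carbonyl C bonded to C and –OCH3 → ester.
  CH(OH): –OH on an sp³ carbon → alcohol (secondary).
  CHO: terminal –CHO: carbonyl C bonded to H and C → aldehyde.
Ketone appears at: CO, CH(COCH3), CO, CH(COCH3), CO → 5.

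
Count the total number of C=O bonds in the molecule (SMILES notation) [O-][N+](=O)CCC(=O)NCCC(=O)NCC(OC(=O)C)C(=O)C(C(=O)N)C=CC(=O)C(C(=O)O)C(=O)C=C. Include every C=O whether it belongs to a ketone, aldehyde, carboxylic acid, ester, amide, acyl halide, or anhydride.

8

CH2CONHCH2: amide, 1 C=O (running total 1).
CH2CONHCH2: amide, 1 C=O (running total 2).
CH(OCOCH3): ester, 1 C=O (running total 3).
CO: ketone, 1 C=O (running total 4).
CH(CONH2): amide, 1 C=O (running total 5).
CO: ketone, 1 C=O (running total 6).
CH(COOH): carboxylic acid, 1 C=O (running total 7).
CO: ketone, 1 C=O (running total 8).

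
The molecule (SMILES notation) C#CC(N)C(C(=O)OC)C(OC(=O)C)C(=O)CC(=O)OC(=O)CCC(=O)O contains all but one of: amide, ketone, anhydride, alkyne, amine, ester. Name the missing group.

alkyne: present (HC≡C — C≡C triple bond → alkyne).
amine: present (CH(NH2) — –NH2 on an sp³ carbon with no adjacent C=O → amine).
ketone: present (CO — –C(=O)– with carbon on both sides → ketone).
anhydride: present (CH2CO-O-COCH2 — two acyl groups sharing one oxygen, –C(=O)–O–C(=O)– → anhydride).
ester: present (CH(COOCH3) — pendant –COOCH3: carbonyl C bonded to C and –OCH3 → ester).
amide: no segment matches this pattern.

amide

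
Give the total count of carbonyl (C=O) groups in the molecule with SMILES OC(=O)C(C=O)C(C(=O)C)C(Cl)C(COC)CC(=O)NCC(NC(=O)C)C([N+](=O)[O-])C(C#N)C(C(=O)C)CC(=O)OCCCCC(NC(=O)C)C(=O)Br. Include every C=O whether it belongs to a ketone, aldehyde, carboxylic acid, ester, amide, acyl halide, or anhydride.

9

HOOC: carboxylic acid, 1 C=O (running total 1).
CH(CHO): aldehyde, 1 C=O (running total 2).
CH(COCH3): ketone, 1 C=O (running total 3).
CH2CONHCH2: amide, 1 C=O (running total 4).
CH(NHCOCH3): amide, 1 C=O (running total 5).
CH(COCH3): ketone, 1 C=O (running total 6).
CH2COOCH2: ester, 1 C=O (running total 7).
CH(NHCOCH3): amide, 1 C=O (running total 8).
COBr: acyl halide, 1 C=O (running total 9).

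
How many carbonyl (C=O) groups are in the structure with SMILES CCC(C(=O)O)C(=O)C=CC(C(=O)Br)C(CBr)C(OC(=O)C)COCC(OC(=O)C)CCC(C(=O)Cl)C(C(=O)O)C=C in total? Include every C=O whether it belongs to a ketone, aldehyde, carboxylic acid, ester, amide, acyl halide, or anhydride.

CH(COOH): carboxylic acid, 1 C=O (running total 1).
CO: ketone, 1 C=O (running total 2).
CH(COBr): acyl halide, 1 C=O (running total 3).
CH(OCOCH3): ester, 1 C=O (running total 4).
CH(OCOCH3): ester, 1 C=O (running total 5).
CH(COCl): acyl halide, 1 C=O (running total 6).
CH(COOH): carboxylic acid, 1 C=O (running total 7).

7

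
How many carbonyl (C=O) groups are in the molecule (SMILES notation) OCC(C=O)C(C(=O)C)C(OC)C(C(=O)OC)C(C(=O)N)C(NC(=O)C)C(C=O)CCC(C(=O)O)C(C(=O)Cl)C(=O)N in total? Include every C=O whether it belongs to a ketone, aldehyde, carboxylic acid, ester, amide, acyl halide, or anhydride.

CH(CHO): aldehyde, 1 C=O (running total 1).
CH(COCH3): ketone, 1 C=O (running total 2).
CH(COOCH3): ester, 1 C=O (running total 3).
CH(CONH2): amide, 1 C=O (running total 4).
CH(NHCOCH3): amide, 1 C=O (running total 5).
CH(CHO): aldehyde, 1 C=O (running total 6).
CH(COOH): carboxylic acid, 1 C=O (running total 7).
CH(COCl): acyl halide, 1 C=O (running total 8).
CONH2: amide, 1 C=O (running total 9).

9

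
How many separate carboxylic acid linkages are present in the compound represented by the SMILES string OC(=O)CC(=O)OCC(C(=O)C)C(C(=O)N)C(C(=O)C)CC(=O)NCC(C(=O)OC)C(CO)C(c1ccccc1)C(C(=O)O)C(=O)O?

Taking each segment in turn:
  HOOC: –COOH: carbonyl C bonded to –OH and C → carboxylic acid (the –OH is not a separate alcohol).
  CH2COOCH2: –C(=O)–O–C with C on the carbonyl side → ester.
  CH(COCH3): pendant –COCH3: carbonyl C bonded to two carbons → ketone.
  CH(CONH2): pendant –CONH2: carbonyl C bonded to C and N → amide.
  CH(COCH3): pendant –COCH3: carbonyl C bonded to two carbons → ketone.
  CH2CONHCH2: –C(=O)–N– linkage → amide (the N is not an amine).
  CH(COOCH3): pendant –COOCH3: carbonyl C bonded to C and –OCH3 → ester.
  CH(CH2OH): pendant –CH2OH on an sp³ backbone C → alcohol.
  CH(C6H5): pendant –C6H5: benzene ring → arene.
  CH(COOH): pendant –COOH: carbonyl C bonded to C and –OH → carboxylic acid.
  COOH: –COOH: carbonyl C bonded to –OH and C → carboxylic acid (the –OH is not a separate alcohol).
Carboxylic acid appears at: HOOC, CH(COOH), COOH → 3.

3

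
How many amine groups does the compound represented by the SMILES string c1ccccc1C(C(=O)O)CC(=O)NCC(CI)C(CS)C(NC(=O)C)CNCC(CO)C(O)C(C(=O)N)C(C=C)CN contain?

Reading the structure from left to right:
  C6H5: C6H5– phenyl ring → arene.
  CH(COOH): pendant –COOH: carbonyl C bonded to C and –OH → carboxylic acid.
  CH2CONHCH2: –C(=O)–N– linkage → amide (the N is not an amine).
  CH(CH2I): pendant –CH2X: halogen on sp³ carbon → alkyl halide.
  CH(CH2SH): pendant –CH2SH → thiol.
  CH(NHCOCH3): pendant –NHC(=O)CH3: N bonded to a carbonyl → amide (not amine).
  CH2NHCH2: C–N–C with sp³ carbons and no adjacent C=O → amine (secondary).
  CH(CH2OH): pendant –CH2OH on an sp³ backbone C → alcohol.
  CH(OH): –OH on an sp³ carbon → alcohol (secondary).
  CH(CONH2): pendant –CONH2: carbonyl C bonded to C and N → amide.
  CH(CH=CH2): pendant –CH=CH2: C=C double bond → alkene.
  CH2NH2: –NH2 on an sp³ carbon with no adjacent C=O → amine.
Amine appears at: CH2NHCH2, CH2NH2 → 2.

2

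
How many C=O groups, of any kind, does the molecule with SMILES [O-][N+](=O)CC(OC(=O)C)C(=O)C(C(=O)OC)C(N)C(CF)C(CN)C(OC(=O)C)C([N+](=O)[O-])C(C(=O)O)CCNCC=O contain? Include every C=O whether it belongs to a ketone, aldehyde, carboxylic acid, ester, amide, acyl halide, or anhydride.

6

CH(OCOCH3): ester, 1 C=O (running total 1).
CO: ketone, 1 C=O (running total 2).
CH(COOCH3): ester, 1 C=O (running total 3).
CH(OCOCH3): ester, 1 C=O (running total 4).
CH(COOH): carboxylic acid, 1 C=O (running total 5).
CHO: aldehyde, 1 C=O (running total 6).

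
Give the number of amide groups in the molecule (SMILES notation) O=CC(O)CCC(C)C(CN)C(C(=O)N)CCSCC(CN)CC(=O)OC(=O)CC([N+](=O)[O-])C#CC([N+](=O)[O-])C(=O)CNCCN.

Working along the chain:
  OHC: terminal –CHO: carbonyl C bonded to H and C → aldehyde.
  CH(OH): –OH on an sp³ carbon → alcohol (secondary).
  CH(CH2NH2): pendant –CH2NH2: N on sp³ C, no adjacent C=O → amine.
  CH(CONH2): pendant –CONH2: carbonyl C bonded to C and N → amide.
  CH2SCH2: C–S–C linkage → sulfide (thioether).
  CH(CH2NH2): pendant –CH2NH2: N on sp³ C, no adjacent C=O → amine.
  CH2CO-O-COCH2: two acyl groups sharing one oxygen, –C(=O)–O–C(=O)– → anhydride.
  CH(NO2): –NO2 on an sp³ carbon → nitro (the N=O is not a carbonyl).
  C≡C: C≡C triple bond → alkyne.
  CH(NO2): –NO2 on an sp³ carbon → nitro (the N=O is not a carbonyl).
  CO: –C(=O)– with carbon on both sides → ketone.
  CH2NHCH2: C–N–C with sp³ carbons and no adjacent C=O → amine (secondary).
  CH2NH2: –NH2 on an sp³ carbon with no adjacent C=O → amine.
Amide appears at: CH(CONH2) → 1.

1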